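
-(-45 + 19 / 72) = 3221 / 72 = 44.74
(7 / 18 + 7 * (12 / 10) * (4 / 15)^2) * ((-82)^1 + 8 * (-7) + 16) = -135359 / 1125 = -120.32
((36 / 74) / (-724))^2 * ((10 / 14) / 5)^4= 81 / 430737565636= 0.00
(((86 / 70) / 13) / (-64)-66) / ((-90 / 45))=1921963 / 58240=33.00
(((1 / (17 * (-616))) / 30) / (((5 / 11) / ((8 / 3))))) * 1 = -1 / 53550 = -0.00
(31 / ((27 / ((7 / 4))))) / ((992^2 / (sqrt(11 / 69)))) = 7 * sqrt(759) / 236556288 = 0.00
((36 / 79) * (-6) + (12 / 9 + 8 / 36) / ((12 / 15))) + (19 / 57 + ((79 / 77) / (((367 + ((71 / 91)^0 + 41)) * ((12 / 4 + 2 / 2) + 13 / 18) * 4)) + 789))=1500819087083 / 1903279455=788.54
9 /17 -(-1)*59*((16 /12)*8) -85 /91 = 2918858 /4641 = 628.93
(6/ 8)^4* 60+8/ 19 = 23597/ 1216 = 19.41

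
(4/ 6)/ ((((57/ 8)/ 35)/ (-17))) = -9520/ 171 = -55.67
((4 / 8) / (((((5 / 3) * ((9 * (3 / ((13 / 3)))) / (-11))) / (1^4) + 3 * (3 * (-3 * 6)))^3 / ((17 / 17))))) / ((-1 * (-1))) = -2924207 / 25301931479802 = -0.00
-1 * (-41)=41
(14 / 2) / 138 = 7 / 138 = 0.05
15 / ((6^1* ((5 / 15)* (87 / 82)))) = 7.07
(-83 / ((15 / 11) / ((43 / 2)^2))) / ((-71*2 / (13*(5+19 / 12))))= 1733716699 / 102240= 16957.32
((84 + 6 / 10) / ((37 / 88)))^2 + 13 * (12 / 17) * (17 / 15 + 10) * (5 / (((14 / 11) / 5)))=42492.60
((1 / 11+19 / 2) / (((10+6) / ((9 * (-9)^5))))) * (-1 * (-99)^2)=99911439441 / 32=3122232482.53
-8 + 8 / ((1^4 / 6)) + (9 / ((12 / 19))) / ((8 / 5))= 1565 / 32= 48.91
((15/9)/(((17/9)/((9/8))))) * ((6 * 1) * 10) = 2025/34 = 59.56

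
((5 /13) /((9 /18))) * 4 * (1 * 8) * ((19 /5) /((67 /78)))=7296 /67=108.90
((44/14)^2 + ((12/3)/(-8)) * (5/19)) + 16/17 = 338291/31654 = 10.69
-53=-53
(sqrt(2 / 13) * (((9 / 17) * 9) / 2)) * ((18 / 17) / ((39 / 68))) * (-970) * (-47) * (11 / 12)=72093.87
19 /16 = 1.19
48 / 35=1.37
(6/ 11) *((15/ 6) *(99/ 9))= 15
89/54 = 1.65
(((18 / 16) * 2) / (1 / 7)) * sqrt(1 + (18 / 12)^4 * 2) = 63 * sqrt(178) / 16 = 52.53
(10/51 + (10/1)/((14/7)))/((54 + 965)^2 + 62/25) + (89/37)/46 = 117839571643/2253300669774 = 0.05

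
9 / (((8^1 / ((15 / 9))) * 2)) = 15 / 16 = 0.94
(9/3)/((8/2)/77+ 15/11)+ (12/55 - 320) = -1904387/5995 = -317.66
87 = 87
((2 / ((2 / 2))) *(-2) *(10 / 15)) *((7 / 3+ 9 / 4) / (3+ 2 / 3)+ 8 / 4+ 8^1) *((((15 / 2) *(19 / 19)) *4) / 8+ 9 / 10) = -279 / 2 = -139.50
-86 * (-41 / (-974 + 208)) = -1763 / 383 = -4.60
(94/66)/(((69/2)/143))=1222/207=5.90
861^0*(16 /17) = 16 /17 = 0.94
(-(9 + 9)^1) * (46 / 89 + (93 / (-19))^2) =-14154606 / 32129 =-440.56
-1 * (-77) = 77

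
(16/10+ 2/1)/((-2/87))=-783/5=-156.60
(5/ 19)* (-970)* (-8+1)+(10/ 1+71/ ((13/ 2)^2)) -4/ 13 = 5774068/ 3211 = 1798.21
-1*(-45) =45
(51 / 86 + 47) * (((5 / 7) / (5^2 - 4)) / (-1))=-20465 / 12642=-1.62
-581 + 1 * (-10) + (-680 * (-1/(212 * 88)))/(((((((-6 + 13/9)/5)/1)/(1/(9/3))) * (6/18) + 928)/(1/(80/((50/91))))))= -41858272020459/70826179424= -591.00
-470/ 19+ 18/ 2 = -299/ 19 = -15.74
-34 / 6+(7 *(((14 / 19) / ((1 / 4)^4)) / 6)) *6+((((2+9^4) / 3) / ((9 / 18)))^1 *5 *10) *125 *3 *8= 37409174941 / 57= 656301314.75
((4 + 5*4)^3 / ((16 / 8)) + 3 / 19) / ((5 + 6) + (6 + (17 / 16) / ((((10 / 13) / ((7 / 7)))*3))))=63038880 / 159239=395.88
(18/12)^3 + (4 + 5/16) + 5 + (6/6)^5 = 219/16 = 13.69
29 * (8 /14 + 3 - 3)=116 /7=16.57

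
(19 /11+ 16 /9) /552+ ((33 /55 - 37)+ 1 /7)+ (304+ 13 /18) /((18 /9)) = 222081883 /1912680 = 116.11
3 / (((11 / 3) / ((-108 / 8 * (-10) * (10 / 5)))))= 2430 / 11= 220.91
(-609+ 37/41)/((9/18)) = -49864/41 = -1216.20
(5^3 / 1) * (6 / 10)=75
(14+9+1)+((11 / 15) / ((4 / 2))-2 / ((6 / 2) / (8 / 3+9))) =1493 / 90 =16.59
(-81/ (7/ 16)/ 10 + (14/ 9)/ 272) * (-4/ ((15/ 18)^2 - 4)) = -1585814/ 70805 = -22.40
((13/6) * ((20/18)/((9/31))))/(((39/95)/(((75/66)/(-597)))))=-368125/9574686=-0.04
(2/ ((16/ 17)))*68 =289/ 2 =144.50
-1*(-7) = 7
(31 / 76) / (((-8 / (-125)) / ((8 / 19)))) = 3875 / 1444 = 2.68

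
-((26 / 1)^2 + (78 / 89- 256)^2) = -520917032 / 7921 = -65764.05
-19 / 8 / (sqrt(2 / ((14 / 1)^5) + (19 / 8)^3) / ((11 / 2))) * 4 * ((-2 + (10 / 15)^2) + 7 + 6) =-4219292 * sqrt(179323270) / 345837735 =-163.37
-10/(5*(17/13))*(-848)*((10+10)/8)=55120/17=3242.35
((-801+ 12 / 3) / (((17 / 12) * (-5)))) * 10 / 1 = 19128 / 17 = 1125.18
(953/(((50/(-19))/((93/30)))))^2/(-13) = -315076774489/3250000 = -96946.70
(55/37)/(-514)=-55/19018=-0.00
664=664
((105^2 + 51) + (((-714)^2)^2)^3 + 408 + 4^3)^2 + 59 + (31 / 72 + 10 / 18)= 22186539997404118823818281257226788501961160982100696864286919732342111 / 72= 308146388852834983664142800000000000000000000000000000000000000000000.00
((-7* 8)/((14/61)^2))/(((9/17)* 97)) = -126514/6111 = -20.70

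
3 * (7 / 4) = 21 / 4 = 5.25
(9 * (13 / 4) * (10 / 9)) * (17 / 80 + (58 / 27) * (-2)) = -114673 / 864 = -132.72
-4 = -4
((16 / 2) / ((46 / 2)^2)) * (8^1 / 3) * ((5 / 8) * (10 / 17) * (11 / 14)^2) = 0.01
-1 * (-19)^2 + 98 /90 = -16196 /45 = -359.91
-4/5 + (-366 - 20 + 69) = -317.80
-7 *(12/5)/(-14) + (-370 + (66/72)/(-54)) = -1194967/3240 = -368.82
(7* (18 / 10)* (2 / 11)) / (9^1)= 14 / 55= 0.25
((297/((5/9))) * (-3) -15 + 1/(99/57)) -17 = -1635.22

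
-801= -801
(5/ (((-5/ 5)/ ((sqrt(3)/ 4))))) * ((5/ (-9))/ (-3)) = -25 * sqrt(3)/ 108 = -0.40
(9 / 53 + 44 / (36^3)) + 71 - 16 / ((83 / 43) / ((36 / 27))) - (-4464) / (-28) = -35669137501 / 359169552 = -99.31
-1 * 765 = -765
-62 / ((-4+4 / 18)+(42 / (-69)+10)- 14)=207 / 28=7.39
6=6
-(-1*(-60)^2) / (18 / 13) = 2600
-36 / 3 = -12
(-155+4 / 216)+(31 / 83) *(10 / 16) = -2774323 / 17928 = -154.75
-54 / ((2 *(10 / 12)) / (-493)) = 79866 / 5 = 15973.20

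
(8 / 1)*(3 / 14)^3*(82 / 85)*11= 24354 / 29155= 0.84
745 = 745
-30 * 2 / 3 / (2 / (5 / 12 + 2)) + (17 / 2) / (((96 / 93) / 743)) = 1170043 / 192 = 6093.97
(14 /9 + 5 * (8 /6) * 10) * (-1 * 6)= -1228 /3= -409.33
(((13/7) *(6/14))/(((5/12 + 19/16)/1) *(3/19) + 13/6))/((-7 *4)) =-8892/757001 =-0.01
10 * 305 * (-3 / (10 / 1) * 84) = -76860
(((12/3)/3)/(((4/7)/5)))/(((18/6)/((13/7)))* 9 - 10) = 455/177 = 2.57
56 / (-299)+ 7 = 2037 / 299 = 6.81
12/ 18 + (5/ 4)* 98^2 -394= 34835/ 3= 11611.67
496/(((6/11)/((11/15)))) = 30008/45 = 666.84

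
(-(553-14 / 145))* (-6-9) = 240513 / 29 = 8293.55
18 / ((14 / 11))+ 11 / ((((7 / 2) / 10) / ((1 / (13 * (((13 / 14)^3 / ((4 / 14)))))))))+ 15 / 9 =9999692 / 599781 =16.67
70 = 70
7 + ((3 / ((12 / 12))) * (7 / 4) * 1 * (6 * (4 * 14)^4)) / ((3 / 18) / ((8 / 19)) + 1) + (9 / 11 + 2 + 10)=163567352078 / 737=221936705.67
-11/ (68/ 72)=-198/ 17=-11.65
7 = 7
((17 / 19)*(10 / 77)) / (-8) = -85 / 5852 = -0.01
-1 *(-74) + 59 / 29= 76.03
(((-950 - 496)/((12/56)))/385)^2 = 929296/3025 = 307.21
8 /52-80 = -1038 /13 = -79.85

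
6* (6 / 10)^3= 162 / 125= 1.30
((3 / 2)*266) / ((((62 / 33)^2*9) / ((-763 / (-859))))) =36836877 / 3301996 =11.16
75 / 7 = 10.71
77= 77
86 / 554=43 / 277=0.16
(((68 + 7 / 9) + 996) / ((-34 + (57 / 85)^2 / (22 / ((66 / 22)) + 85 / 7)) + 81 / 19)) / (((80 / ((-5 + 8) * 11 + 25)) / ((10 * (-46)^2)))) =-8254103655516425 / 15014634966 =-549737.22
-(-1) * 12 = 12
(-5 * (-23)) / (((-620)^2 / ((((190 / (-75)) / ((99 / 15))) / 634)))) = -437 / 2412725040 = -0.00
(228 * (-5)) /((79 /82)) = -93480 /79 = -1183.29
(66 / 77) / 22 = 0.04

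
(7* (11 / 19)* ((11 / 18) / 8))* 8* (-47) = -39809 / 342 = -116.40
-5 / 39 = -0.13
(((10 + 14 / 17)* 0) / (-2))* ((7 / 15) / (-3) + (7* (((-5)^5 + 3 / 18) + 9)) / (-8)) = 0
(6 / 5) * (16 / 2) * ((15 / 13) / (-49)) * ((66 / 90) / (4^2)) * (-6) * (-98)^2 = 38808 / 65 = 597.05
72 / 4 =18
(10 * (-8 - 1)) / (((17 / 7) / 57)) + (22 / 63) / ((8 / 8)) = -2261956 / 1071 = -2112.00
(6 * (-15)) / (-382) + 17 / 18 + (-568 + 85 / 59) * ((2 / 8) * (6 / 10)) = -83.80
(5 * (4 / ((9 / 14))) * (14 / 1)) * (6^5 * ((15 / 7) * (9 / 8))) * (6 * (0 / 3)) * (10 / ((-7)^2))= 0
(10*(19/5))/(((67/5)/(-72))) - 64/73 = -1002928/4891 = -205.06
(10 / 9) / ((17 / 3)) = 10 / 51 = 0.20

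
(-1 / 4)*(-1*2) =1 / 2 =0.50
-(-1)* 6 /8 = 0.75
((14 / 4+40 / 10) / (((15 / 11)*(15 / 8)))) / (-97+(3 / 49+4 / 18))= -1617 / 53315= -0.03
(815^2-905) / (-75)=-8844.27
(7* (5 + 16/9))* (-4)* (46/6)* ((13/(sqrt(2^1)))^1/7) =-36478* sqrt(2)/27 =-1910.65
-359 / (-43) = 359 / 43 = 8.35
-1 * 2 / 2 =-1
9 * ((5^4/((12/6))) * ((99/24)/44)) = 16875/64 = 263.67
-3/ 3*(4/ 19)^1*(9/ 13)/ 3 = -0.05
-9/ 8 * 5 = -45/ 8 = -5.62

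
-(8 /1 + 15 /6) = -21 /2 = -10.50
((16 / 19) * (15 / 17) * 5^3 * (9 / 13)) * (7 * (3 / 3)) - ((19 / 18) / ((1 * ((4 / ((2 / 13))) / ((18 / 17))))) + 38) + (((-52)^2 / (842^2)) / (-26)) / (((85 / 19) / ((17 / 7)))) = 21467075720413 / 52096447130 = 412.06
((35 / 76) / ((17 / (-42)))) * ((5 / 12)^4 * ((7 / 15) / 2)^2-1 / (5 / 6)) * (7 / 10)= 1534187893 / 1607454720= 0.95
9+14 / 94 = 430 / 47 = 9.15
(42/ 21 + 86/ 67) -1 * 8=-316/ 67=-4.72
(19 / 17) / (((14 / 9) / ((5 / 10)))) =171 / 476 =0.36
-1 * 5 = -5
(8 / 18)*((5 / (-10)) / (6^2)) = -0.01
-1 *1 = -1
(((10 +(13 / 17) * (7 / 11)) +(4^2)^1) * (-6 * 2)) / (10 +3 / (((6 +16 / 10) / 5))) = -173736 / 6545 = -26.54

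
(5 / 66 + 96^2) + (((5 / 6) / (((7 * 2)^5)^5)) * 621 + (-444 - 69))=25847443307266723062096889718539627 / 2969920523185992625558004957184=8703.08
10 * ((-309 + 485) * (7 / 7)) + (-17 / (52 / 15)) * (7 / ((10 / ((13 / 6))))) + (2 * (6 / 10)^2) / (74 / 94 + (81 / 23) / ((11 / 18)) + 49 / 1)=1752.58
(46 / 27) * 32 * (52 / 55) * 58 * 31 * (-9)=-137626112 / 165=-834097.65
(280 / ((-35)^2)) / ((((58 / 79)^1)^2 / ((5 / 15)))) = 12482 / 88305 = 0.14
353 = 353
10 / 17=0.59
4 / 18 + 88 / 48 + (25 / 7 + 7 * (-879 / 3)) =-257717 / 126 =-2045.37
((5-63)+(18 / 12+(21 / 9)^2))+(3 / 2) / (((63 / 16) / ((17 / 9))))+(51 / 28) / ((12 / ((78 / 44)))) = -3330851 / 66528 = -50.07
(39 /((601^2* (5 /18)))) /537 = 234 /323274895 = 0.00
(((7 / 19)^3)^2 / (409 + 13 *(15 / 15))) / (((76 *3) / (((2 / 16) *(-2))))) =-117649 / 18106265945184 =-0.00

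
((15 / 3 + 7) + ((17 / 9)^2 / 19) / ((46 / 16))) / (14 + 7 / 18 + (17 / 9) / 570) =0.84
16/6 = 8/3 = 2.67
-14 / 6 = -7 / 3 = -2.33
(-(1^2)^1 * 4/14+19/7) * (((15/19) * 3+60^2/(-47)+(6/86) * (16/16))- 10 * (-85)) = 506456758/268793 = 1884.19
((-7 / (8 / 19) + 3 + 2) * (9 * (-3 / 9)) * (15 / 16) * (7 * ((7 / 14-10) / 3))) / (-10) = 37107 / 512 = 72.47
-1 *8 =-8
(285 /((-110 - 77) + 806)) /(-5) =-57 /619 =-0.09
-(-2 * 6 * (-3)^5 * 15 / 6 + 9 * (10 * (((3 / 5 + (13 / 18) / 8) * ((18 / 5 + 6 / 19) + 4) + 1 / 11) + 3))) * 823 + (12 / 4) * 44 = -6931701364 / 1045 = -6633207.05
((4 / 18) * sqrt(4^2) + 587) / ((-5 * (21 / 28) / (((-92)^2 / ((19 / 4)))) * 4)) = -179132096 / 2565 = -69837.07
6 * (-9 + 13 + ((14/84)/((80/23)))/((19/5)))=7319/304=24.08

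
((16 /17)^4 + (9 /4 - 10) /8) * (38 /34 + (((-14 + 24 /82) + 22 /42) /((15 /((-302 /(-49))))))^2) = -102030498606497044657 /18195984838396058400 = -5.61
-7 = -7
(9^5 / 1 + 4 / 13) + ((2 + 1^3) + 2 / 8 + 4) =59056.56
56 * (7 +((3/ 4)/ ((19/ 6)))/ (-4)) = 7385/ 19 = 388.68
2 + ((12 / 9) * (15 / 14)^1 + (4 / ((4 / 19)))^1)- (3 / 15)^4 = 98118 / 4375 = 22.43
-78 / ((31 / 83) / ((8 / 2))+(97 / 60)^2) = -1792800 / 62219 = -28.81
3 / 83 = 0.04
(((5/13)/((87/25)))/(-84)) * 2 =-125/47502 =-0.00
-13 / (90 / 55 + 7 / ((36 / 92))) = -1287 / 1933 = -0.67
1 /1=1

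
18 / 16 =9 / 8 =1.12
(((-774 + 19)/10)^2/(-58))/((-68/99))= 2257299/15776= 143.08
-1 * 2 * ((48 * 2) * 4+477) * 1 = -1722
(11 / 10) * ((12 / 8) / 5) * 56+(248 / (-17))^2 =1671118 / 7225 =231.30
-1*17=-17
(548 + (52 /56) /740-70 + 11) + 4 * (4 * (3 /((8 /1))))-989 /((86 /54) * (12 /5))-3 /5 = 2441347 /10360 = 235.65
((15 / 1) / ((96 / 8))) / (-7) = -5 / 28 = -0.18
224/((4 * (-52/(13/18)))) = -7/9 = -0.78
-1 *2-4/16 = -9/4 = -2.25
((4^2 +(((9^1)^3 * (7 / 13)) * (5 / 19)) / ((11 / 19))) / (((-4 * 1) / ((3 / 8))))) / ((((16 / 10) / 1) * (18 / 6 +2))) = -83409 / 36608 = -2.28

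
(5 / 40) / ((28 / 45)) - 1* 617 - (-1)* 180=-97843 / 224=-436.80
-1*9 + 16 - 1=6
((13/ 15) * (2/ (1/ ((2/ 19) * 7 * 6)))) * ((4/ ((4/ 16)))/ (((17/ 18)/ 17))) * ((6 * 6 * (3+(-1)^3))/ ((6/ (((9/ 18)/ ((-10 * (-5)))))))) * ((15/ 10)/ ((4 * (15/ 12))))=79.45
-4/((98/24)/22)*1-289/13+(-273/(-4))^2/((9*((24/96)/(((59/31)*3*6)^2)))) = 2429632.64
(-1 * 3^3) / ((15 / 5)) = -9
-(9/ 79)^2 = -81/ 6241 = -0.01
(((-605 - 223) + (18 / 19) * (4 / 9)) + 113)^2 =184334929 / 361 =510623.07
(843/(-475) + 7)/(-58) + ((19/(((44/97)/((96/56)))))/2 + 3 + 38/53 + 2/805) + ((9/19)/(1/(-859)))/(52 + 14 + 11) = 4661148001/136101350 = 34.25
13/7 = 1.86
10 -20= -10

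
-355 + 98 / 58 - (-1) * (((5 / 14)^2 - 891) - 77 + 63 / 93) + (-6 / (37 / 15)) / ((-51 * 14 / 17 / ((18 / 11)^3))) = -11456507621703 / 8677518388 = -1320.25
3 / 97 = 0.03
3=3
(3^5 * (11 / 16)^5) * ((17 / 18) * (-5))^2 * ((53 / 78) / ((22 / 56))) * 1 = 39244834475 / 27262976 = 1439.49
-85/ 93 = -0.91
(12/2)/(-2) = -3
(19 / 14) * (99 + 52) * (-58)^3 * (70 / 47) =-2798881640 / 47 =-59550673.19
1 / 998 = 0.00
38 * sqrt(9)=114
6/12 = 1/2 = 0.50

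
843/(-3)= -281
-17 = -17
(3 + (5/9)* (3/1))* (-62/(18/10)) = -4340/27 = -160.74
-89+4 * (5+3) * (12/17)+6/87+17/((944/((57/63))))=-648224329/9773232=-66.33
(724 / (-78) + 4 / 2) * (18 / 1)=-1704 / 13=-131.08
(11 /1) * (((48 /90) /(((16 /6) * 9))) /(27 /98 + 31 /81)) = 882 /2375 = 0.37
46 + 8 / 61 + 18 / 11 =32052 / 671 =47.77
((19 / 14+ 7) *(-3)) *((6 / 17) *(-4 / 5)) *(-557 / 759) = -782028 / 150535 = -5.19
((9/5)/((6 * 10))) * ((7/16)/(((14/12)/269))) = 2421/800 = 3.03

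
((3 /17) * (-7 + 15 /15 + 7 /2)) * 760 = -5700 /17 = -335.29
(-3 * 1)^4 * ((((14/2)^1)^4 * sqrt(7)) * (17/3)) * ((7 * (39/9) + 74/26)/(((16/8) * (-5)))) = -237677391 * sqrt(7)/65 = -9674388.75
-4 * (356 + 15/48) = -5701/4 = -1425.25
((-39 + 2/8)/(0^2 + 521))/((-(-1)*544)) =-155/1133696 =-0.00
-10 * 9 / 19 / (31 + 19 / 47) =-235 / 1558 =-0.15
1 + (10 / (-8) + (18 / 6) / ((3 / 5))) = 19 / 4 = 4.75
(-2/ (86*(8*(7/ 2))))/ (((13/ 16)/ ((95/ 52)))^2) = -36100/ 8596861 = -0.00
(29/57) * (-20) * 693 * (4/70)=-7656/19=-402.95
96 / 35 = 2.74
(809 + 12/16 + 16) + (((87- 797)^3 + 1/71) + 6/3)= -101646488915/284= -357910172.24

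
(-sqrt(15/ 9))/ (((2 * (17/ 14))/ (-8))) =56 * sqrt(15)/ 51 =4.25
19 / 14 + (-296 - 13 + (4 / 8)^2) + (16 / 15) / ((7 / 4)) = -18407 / 60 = -306.78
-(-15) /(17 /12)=180 /17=10.59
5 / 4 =1.25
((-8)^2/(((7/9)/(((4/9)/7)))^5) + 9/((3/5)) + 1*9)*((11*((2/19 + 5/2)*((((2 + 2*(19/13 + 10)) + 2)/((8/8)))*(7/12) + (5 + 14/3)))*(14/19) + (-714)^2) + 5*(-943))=16086733060203667180/1325656343557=12134919.54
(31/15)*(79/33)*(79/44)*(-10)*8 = -773884/1089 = -710.64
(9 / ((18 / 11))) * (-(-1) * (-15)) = -165 / 2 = -82.50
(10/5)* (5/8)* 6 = 15/2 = 7.50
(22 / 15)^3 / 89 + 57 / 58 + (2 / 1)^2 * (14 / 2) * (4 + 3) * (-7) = -23884902041 / 17421750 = -1370.98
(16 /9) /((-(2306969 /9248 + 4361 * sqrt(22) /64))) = 156550144 /14092314201-42762752 * sqrt(22) /14092314201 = -0.00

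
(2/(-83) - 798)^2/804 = 1096801924/1384689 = 792.09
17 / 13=1.31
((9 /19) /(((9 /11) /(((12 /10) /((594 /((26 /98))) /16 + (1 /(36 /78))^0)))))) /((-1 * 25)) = -6864 /34810375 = -0.00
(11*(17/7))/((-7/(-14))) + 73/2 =1259/14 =89.93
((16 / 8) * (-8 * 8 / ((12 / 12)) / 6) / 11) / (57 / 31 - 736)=1984 / 751047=0.00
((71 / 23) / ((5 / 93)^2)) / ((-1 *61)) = -614079 / 35075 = -17.51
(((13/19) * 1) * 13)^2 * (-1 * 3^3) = -771147/361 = -2136.14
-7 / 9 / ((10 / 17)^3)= -34391 / 9000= -3.82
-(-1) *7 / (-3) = -7 / 3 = -2.33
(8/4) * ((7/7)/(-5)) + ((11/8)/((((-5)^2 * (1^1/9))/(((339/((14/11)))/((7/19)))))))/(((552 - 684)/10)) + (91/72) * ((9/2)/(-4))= -453673/15680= -28.93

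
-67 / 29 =-2.31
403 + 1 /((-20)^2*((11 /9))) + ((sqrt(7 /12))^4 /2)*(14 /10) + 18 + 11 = 34233427 /79200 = 432.24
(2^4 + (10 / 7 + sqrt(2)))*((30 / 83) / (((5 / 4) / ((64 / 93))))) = 512*sqrt(2) / 2573 + 62464 / 18011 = 3.75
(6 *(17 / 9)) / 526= 0.02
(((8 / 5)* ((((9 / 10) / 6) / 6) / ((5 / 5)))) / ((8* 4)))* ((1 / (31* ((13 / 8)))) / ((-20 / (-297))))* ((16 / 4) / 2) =0.00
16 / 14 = 8 / 7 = 1.14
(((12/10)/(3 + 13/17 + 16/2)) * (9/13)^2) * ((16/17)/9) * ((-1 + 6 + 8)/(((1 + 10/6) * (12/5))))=27/2600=0.01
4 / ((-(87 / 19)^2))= -1444 / 7569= -0.19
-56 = -56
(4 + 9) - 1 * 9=4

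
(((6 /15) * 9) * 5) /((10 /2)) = 18 /5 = 3.60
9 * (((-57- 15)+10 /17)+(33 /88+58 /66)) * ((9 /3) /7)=-2833821 /10472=-270.61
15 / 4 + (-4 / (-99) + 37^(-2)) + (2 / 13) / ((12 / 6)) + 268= 1916020585 / 7047612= 271.87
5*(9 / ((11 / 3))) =135 / 11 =12.27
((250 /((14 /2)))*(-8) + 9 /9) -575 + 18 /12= -12015 /14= -858.21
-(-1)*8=8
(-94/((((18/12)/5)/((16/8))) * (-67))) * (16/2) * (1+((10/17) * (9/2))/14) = 2128160/23919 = 88.97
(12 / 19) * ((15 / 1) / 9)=1.05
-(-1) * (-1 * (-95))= 95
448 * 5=2240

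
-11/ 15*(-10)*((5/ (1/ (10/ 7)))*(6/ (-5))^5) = -114048/ 875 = -130.34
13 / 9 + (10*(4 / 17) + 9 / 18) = 1315 / 306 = 4.30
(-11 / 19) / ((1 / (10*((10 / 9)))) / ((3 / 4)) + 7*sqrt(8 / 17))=14025 / 4652093-96250*sqrt(34) / 4652093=-0.12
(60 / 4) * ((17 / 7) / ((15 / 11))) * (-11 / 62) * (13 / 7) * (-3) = 80223 / 3038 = 26.41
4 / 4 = 1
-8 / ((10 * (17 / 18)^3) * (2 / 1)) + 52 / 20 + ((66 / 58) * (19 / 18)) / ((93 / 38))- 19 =-651282923 / 39751083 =-16.38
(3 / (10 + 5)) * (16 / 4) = 4 / 5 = 0.80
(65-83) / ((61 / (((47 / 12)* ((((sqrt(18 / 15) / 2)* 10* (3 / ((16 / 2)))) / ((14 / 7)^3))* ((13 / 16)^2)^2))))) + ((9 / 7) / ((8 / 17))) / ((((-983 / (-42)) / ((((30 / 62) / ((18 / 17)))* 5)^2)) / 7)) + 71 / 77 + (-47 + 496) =528595680177 / 1163824816-12081303* sqrt(30) / 511705088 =454.06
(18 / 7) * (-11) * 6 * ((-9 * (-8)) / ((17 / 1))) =-718.79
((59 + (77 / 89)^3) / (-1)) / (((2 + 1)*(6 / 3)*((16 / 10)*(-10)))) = 0.62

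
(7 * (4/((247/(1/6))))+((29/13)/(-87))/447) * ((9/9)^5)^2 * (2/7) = 12478/2318589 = 0.01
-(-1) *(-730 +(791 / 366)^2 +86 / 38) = -1840321673 / 2545164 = -723.07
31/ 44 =0.70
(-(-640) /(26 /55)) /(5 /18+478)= 316800 /111917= 2.83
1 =1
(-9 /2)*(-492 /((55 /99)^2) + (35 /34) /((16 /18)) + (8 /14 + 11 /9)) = 681639347 /95200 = 7160.08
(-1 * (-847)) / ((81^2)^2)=847 / 43046721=0.00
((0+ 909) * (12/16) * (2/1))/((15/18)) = 8181/5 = 1636.20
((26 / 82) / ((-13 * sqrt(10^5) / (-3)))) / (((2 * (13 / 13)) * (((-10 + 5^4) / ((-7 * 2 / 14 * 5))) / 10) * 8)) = -sqrt(10) / 2689600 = -0.00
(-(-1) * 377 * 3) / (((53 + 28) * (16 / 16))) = 377 / 27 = 13.96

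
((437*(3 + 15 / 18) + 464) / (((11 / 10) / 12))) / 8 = 64175 / 22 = 2917.05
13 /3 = 4.33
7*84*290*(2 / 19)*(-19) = -341040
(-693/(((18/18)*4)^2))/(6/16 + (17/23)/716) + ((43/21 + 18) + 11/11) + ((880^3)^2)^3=52099481362057169391999802829371531591679999999999951033639/520170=100158566165017531560835500000000000000000000000000000.00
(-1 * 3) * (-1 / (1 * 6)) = 1 / 2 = 0.50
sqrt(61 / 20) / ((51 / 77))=77*sqrt(305) / 510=2.64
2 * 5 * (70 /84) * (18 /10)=15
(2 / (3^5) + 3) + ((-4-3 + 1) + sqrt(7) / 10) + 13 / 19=-10654 / 4617 + sqrt(7) / 10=-2.04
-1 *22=-22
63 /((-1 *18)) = -7 /2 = -3.50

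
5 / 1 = 5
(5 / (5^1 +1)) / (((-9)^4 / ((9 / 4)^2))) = 5 / 7776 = 0.00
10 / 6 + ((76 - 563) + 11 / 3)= -1445 / 3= -481.67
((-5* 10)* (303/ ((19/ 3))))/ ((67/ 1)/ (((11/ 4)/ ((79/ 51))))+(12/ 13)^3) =-28008948825/ 451100774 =-62.09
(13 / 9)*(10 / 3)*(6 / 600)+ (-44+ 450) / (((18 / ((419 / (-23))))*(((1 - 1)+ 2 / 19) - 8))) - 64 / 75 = 795541 / 15525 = 51.24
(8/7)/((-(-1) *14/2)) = 8/49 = 0.16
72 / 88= 9 / 11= 0.82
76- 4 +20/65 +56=128.31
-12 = -12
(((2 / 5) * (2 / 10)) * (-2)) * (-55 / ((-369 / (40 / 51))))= -352 / 18819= -0.02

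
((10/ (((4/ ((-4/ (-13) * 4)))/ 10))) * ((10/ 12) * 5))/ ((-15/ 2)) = -2000/ 117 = -17.09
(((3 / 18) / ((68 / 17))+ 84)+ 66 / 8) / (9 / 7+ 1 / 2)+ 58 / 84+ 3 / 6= 22207 / 420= 52.87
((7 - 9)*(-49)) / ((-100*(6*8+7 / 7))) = -0.02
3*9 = 27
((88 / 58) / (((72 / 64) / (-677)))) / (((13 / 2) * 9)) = -476608 / 30537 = -15.61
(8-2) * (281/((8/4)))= 843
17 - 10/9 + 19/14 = 17.25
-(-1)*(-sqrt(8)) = -2*sqrt(2) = -2.83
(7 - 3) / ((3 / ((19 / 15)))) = 76 / 45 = 1.69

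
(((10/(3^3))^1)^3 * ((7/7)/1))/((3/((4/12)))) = 1000/177147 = 0.01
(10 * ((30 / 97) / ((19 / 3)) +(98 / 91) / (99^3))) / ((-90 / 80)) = -90822050560 / 209226543669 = -0.43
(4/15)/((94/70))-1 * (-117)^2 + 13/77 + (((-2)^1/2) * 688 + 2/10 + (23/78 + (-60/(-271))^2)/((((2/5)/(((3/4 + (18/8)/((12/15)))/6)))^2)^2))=-8332802870990345806061/579682798214840320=-14374.76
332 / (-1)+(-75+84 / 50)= -10133 / 25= -405.32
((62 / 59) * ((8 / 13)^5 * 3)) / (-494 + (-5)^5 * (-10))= 507904 / 56145813581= 0.00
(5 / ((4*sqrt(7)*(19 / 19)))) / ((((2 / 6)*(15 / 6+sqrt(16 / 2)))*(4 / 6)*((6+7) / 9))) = -2025*sqrt(7) / 2548+405*sqrt(14) / 637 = 0.28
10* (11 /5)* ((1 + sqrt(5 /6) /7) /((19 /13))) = 143* sqrt(30) /399 + 286 /19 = 17.02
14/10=1.40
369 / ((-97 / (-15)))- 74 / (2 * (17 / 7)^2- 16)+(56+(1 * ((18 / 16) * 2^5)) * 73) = 27561810 / 9991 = 2758.66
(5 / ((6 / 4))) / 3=10 / 9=1.11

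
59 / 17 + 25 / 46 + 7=8613 / 782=11.01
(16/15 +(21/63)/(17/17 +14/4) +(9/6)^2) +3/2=2641/540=4.89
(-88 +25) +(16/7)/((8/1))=-439/7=-62.71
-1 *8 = -8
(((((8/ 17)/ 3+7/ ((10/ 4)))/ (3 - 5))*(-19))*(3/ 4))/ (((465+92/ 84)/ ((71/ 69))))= 3560011/ 76542160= 0.05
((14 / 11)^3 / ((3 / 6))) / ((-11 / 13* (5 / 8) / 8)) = -4566016 / 73205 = -62.37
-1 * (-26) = 26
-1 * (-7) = 7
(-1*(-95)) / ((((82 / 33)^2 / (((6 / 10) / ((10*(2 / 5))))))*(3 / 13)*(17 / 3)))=806949 / 457232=1.76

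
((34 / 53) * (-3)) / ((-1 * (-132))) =-17 / 1166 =-0.01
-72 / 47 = -1.53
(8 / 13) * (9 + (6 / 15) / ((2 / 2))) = 5.78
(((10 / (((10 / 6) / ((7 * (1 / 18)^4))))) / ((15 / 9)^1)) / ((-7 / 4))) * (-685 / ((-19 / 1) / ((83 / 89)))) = -11371 / 2465478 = -0.00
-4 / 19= -0.21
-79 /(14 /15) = -1185 /14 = -84.64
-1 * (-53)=53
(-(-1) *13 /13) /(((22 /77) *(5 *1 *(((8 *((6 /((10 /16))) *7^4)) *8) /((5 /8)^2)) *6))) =25 /809238528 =0.00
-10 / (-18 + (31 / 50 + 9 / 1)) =1.19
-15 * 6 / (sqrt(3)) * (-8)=240 * sqrt(3)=415.69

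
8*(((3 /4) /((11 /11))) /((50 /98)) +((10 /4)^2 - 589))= -4650.24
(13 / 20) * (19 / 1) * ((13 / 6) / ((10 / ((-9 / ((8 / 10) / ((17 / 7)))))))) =-163761 / 2240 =-73.11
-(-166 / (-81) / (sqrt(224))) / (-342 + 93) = sqrt(14) / 6804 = 0.00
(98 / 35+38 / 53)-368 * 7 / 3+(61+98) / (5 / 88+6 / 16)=-7355216 / 15105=-486.94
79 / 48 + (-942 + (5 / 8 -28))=-46451 / 48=-967.73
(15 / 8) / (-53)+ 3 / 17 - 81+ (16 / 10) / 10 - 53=-24092543 / 180200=-133.70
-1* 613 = -613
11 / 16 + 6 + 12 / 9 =385 / 48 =8.02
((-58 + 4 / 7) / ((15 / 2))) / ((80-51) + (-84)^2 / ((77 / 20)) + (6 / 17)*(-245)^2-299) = -12529 / 37221450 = -0.00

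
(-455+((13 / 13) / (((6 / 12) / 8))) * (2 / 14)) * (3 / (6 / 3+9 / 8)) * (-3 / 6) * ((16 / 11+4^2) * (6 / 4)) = 10952064 / 1925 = 5689.38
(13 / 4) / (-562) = -13 / 2248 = -0.01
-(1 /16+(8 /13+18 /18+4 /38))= -7047 /3952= -1.78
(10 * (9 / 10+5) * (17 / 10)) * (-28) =-14042 / 5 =-2808.40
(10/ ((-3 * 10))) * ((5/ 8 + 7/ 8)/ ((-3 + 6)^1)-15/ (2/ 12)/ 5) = 35/ 6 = 5.83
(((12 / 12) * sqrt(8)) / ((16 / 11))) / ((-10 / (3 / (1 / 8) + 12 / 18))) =-407 * sqrt(2) / 120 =-4.80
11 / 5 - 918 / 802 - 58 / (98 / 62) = -3501306 / 98245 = -35.64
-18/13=-1.38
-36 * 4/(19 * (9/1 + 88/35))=-5040/7657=-0.66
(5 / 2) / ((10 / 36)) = 9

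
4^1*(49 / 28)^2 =49 / 4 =12.25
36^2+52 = 1348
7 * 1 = 7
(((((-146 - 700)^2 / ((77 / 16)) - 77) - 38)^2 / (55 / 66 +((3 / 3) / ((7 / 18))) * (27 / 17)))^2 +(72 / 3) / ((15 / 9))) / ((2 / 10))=891803897033112205430477851023228 / 8843587549489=100841868986149450228.76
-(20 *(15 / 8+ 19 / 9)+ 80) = -2875 / 18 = -159.72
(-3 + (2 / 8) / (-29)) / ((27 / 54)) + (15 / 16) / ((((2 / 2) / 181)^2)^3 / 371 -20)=-244703176952835097411 / 40352651836913544272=-6.06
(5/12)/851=5/10212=0.00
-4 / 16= -0.25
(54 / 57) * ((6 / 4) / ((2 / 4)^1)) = 54 / 19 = 2.84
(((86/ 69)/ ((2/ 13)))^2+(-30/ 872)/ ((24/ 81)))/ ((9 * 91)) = 0.08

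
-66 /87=-22 /29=-0.76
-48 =-48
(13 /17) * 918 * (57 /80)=20007 /40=500.18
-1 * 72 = -72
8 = 8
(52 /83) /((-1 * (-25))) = 52 /2075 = 0.03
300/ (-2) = -150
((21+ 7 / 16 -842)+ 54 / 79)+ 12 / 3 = -1031271 / 1264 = -815.88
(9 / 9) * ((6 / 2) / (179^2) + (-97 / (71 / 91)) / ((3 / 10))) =-2828258431 / 6824733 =-414.41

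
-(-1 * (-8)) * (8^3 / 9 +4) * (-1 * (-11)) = -48224 / 9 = -5358.22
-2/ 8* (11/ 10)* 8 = -11/ 5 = -2.20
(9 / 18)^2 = 1 / 4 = 0.25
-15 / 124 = -0.12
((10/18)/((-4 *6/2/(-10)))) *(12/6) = 25/27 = 0.93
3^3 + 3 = 30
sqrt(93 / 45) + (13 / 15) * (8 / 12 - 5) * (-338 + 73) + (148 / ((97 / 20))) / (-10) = sqrt(465) / 15 + 866165 / 873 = 993.61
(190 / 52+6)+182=4983 / 26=191.65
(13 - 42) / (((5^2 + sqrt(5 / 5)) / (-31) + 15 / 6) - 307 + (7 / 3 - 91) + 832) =-5394 / 81467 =-0.07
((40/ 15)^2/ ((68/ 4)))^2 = 4096/ 23409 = 0.17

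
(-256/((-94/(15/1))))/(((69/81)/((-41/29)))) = -2125440/31349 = -67.80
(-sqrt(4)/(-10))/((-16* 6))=-1/480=-0.00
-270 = -270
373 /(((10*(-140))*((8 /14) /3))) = -1119 /800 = -1.40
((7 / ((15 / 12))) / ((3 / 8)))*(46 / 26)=5152 / 195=26.42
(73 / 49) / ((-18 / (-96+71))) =1825 / 882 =2.07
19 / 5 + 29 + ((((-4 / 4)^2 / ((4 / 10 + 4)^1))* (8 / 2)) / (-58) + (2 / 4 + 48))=259297 / 3190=81.28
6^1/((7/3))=18/7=2.57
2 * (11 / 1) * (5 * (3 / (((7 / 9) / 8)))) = 23760 / 7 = 3394.29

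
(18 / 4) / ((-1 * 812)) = -9 / 1624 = -0.01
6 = 6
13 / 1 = 13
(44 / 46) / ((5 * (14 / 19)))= 0.26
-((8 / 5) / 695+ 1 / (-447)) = -101 / 1553325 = -0.00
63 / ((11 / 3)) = 189 / 11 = 17.18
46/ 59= 0.78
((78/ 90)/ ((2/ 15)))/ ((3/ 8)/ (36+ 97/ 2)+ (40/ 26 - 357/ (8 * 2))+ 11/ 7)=-123032/ 363383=-0.34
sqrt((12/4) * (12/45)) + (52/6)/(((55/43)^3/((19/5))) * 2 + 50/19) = 2 * sqrt(5)/5 + 19638229/8458650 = 3.22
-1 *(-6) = 6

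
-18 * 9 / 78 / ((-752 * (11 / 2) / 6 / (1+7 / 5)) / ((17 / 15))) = 1377 / 168025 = 0.01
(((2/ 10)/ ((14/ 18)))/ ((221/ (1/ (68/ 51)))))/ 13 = 27/ 402220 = 0.00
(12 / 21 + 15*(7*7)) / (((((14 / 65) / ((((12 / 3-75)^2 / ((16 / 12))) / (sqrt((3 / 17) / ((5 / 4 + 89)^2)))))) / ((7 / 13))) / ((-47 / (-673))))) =2201986507015*sqrt(51) / 150752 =104312573.24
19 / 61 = 0.31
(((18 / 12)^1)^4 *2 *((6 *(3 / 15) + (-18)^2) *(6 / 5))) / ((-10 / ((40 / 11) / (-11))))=395118 / 3025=130.62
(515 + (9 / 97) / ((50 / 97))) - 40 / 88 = 283099 / 550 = 514.73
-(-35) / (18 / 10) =175 / 9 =19.44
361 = 361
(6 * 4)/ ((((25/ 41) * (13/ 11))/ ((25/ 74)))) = 5412/ 481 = 11.25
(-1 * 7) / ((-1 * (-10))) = -0.70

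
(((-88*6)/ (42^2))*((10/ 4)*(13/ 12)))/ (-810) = 143/ 142884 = 0.00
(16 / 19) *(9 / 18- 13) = -200 / 19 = -10.53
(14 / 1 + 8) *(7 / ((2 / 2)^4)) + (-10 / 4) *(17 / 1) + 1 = 225 / 2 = 112.50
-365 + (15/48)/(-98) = -365.00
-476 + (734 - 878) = -620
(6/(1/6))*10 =360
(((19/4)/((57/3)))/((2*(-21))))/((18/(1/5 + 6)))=-31/15120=-0.00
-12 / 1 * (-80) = 960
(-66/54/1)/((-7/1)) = 11/63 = 0.17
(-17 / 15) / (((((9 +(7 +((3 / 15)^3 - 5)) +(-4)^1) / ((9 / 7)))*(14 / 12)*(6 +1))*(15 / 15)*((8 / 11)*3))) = -4675 / 400624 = -0.01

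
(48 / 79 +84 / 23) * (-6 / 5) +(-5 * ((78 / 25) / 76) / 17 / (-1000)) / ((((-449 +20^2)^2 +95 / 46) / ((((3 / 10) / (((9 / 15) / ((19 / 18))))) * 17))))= -61602287936717 / 12051179820000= -5.11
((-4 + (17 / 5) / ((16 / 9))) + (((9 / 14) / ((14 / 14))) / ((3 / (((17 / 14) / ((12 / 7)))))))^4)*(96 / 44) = -4925829681 / 1081794560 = -4.55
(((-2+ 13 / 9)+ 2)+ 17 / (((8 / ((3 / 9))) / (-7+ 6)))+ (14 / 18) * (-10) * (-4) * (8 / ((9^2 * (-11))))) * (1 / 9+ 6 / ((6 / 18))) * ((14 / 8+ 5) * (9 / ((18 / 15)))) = 23881945 / 57024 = 418.81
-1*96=-96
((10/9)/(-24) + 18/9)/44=211/4752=0.04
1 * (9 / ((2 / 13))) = 117 / 2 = 58.50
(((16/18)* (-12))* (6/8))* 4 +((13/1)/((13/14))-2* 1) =-20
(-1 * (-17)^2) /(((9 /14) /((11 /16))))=-22253 /72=-309.07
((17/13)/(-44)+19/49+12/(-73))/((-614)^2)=396219/771350403824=0.00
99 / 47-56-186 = -11275 / 47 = -239.89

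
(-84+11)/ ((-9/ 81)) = 657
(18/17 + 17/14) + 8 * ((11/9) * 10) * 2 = 423749/2142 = 197.83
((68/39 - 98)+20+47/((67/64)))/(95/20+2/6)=-327784/53131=-6.17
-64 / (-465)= 64 / 465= 0.14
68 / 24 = 17 / 6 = 2.83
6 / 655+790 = 517456 / 655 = 790.01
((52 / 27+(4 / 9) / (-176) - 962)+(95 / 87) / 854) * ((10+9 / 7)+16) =-2697621329653 / 102977028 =-26196.34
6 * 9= 54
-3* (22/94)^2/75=-121/55225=-0.00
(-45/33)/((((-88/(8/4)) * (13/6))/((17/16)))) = 765/50336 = 0.02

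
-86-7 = -93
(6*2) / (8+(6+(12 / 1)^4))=6 / 10375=0.00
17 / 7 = 2.43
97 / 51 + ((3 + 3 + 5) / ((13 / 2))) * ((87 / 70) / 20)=2.01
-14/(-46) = 7/23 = 0.30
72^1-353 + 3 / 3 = -280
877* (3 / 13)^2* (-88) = -694584 / 169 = -4109.96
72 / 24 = 3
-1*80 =-80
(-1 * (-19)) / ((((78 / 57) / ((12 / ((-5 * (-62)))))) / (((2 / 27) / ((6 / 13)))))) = 361 / 4185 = 0.09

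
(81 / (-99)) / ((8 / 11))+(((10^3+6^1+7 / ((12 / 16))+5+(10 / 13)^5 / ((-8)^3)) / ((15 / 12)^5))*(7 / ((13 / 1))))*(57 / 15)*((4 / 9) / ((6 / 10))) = 4942153502694587 / 9774288225000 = 505.63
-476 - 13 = -489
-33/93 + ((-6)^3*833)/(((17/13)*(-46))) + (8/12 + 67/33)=70433416/23529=2993.47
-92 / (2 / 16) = -736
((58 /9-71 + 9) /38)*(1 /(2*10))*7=-175 /342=-0.51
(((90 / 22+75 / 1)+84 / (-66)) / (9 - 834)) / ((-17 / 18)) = 5136 / 51425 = 0.10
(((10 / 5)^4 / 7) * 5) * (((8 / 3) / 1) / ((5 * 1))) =128 / 21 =6.10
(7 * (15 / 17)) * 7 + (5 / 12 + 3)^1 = 9517 / 204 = 46.65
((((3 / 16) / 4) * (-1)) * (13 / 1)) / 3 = -13 / 64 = -0.20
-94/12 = -47/6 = -7.83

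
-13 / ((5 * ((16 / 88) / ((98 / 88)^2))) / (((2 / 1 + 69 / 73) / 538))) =-1342159 / 13824448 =-0.10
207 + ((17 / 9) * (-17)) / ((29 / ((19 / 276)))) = 14905961 / 72036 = 206.92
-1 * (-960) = 960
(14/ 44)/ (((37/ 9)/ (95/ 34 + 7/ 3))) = 10983/ 27676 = 0.40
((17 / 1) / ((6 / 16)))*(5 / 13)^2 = 3400 / 507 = 6.71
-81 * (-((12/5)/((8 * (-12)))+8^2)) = 207279/40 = 5181.98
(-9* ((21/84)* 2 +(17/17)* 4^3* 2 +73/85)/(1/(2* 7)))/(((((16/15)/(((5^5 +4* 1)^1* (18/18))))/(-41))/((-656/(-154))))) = 3123072162693/374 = 8350460328.06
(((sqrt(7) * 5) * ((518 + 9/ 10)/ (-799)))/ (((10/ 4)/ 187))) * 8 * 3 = -1369896 * sqrt(7)/ 235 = -15423.00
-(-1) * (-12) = -12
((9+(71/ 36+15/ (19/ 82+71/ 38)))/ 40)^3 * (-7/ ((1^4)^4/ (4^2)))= -518829691856/ 49876670241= -10.40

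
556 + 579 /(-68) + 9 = 37841 /68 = 556.49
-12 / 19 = -0.63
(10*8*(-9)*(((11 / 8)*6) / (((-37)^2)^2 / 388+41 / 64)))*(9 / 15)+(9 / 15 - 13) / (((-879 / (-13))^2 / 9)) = -3270473521258 / 4291098307495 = -0.76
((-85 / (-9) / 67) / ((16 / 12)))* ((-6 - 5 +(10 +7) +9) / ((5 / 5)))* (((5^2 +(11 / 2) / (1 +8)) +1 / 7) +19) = 2396575 / 33768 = 70.97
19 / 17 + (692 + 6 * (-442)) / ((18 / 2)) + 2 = -32843 / 153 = -214.66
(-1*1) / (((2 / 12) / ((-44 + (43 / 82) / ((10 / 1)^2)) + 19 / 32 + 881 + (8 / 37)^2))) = -112838923029 / 22451600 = -5025.87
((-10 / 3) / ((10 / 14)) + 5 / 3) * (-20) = 60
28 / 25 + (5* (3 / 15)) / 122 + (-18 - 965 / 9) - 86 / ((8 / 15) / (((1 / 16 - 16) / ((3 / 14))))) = 11868.87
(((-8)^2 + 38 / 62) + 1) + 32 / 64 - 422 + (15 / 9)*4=-64955 / 186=-349.22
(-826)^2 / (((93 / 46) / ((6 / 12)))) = 15692348 / 93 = 168734.92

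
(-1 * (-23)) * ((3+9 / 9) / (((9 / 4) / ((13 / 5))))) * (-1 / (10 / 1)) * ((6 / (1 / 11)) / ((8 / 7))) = -46046 / 75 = -613.95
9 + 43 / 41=412 / 41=10.05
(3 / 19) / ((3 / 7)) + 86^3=12085071 / 19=636056.37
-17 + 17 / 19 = -306 / 19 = -16.11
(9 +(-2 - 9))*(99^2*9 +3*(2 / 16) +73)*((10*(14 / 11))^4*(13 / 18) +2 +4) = -882057675806513 / 263538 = -3346984783.24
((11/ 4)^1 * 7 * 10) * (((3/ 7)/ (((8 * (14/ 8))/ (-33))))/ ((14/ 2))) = -5445/ 196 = -27.78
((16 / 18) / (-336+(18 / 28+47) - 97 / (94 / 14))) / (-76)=1316 / 34070895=0.00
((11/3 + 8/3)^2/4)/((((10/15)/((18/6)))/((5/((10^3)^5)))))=361/1600000000000000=0.00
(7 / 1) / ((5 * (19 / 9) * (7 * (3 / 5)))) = 3 / 19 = 0.16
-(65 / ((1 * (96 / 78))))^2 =-714025 / 256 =-2789.16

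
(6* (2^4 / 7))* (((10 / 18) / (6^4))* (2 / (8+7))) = 4 / 5103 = 0.00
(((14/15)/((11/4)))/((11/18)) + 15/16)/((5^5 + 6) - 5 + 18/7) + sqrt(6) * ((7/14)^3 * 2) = 33719/70664000 + sqrt(6)/4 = 0.61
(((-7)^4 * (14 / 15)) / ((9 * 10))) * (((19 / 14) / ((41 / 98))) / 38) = 117649 / 55350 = 2.13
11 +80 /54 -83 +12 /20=-9439 /135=-69.92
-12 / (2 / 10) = -60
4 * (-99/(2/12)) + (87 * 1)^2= 5193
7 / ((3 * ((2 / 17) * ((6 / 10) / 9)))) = 595 / 2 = 297.50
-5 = -5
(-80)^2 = 6400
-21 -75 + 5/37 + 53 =-1586/37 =-42.86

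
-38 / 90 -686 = -30889 / 45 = -686.42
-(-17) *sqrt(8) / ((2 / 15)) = 255 *sqrt(2) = 360.62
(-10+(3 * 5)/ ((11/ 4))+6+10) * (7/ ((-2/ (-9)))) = 360.82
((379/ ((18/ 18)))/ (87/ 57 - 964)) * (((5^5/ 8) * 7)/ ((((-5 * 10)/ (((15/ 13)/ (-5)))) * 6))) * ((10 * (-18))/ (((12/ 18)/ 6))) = 1341.78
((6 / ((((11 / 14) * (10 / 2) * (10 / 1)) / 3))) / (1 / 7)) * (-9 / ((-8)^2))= -3969 / 8800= -0.45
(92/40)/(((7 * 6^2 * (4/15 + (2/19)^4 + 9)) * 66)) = 2997383/200857556592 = 0.00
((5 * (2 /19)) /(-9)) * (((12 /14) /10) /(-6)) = 1 /1197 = 0.00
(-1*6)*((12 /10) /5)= -36 /25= -1.44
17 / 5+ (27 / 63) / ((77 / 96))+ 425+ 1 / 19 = 21966277 / 51205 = 428.99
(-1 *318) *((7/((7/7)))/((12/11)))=-4081/2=-2040.50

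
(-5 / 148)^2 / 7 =25 / 153328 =0.00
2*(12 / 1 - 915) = -1806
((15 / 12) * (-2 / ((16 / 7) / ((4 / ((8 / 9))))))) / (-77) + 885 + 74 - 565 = 277421 / 704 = 394.06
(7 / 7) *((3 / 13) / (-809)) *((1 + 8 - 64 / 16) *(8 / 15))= -8 / 10517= -0.00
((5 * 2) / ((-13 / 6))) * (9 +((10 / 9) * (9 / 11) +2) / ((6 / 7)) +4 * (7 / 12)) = -9720 / 143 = -67.97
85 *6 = 510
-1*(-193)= 193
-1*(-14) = 14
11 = 11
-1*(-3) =3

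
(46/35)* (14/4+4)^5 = 3493125/112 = 31188.62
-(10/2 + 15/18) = -35/6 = -5.83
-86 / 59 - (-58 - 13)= 4103 / 59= 69.54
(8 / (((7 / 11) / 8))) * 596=419584 / 7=59940.57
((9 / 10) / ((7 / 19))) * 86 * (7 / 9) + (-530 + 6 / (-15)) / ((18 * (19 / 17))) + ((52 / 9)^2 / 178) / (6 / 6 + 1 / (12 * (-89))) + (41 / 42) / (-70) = 73602068563 / 536423580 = 137.21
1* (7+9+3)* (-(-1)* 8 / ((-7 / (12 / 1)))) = -1824 / 7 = -260.57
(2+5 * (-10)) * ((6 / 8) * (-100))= 3600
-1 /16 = -0.06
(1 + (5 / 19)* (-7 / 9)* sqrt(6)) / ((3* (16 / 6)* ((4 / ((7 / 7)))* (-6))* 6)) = -1 / 1152 + 35* sqrt(6) / 196992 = -0.00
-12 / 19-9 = -183 / 19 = -9.63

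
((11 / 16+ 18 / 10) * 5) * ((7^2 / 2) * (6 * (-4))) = -29253 / 4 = -7313.25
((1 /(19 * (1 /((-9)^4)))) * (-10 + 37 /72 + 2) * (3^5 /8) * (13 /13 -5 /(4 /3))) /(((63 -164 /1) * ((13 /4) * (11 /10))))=-477411165 /798304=-598.03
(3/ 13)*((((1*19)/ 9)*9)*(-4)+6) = -210/ 13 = -16.15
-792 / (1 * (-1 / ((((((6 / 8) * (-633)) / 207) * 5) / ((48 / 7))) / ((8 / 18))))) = -2193345 / 736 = -2980.09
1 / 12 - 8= -95 / 12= -7.92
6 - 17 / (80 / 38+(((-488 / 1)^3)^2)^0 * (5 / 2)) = 404 / 175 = 2.31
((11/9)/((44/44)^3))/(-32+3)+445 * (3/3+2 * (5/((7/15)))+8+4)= 27990868/1827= 15320.67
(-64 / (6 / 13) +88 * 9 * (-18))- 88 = -43448 / 3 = -14482.67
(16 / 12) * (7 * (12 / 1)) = 112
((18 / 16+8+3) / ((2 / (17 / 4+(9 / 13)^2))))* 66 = 1892.31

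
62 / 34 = 31 / 17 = 1.82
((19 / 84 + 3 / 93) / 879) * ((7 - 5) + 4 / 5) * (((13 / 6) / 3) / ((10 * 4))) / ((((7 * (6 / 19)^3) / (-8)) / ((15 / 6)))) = -0.00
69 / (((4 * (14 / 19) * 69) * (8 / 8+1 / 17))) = 323 / 1008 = 0.32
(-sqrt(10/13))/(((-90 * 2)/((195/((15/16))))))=4 * sqrt(130)/45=1.01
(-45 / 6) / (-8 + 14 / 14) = 15 / 14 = 1.07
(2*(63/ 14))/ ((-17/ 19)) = -171/ 17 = -10.06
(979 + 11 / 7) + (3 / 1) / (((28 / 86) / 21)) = 16437 / 14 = 1174.07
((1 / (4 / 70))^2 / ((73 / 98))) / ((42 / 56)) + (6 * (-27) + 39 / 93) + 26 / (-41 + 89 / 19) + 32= 326251144 / 780735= 417.88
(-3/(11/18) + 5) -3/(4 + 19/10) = -271/649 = -0.42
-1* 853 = -853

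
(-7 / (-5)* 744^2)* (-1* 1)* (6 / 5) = -23248512 / 25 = -929940.48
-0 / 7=0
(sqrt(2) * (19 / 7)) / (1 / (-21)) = -57 * sqrt(2) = -80.61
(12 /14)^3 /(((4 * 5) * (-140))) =-27 /120050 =-0.00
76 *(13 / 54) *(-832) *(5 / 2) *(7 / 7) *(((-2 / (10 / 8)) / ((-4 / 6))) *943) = -775161088 / 9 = -86129009.78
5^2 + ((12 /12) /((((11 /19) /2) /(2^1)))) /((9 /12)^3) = 12289 /297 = 41.38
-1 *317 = -317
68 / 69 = 0.99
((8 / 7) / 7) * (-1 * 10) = -80 / 49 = -1.63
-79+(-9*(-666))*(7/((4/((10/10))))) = 20821/2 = 10410.50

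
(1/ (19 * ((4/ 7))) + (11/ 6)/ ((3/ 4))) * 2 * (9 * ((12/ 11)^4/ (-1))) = -17988480/ 278179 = -64.67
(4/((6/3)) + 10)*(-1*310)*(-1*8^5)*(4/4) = 121896960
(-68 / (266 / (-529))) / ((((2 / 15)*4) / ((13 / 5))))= 350727 / 532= 659.26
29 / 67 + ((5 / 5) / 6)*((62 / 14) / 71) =88555 / 199794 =0.44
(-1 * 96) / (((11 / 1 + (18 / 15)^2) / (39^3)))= -142365600 / 311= -457767.20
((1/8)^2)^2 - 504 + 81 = -1732607/4096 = -423.00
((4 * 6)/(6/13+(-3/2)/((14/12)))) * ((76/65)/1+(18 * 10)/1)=-659456/125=-5275.65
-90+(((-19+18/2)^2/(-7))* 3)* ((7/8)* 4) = -240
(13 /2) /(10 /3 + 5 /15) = 39 /22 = 1.77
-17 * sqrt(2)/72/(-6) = 17 * sqrt(2)/432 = 0.06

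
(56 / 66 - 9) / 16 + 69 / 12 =2767 / 528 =5.24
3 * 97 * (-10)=-2910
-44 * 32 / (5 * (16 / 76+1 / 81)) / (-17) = 2166912 / 29155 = 74.32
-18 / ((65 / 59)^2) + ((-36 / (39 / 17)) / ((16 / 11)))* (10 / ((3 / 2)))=-86.75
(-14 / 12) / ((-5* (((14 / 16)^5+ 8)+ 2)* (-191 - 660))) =-114688 / 4397376555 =-0.00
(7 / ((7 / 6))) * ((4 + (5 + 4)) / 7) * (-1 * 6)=-468 / 7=-66.86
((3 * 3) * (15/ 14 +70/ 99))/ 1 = 2465/ 154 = 16.01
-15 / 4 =-3.75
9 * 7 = 63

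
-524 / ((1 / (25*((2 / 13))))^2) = -1310000 / 169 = -7751.48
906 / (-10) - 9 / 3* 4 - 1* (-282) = 897 / 5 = 179.40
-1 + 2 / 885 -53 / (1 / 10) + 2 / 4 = -938981 / 1770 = -530.50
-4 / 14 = -2 / 7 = -0.29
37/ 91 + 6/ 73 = 3247/ 6643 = 0.49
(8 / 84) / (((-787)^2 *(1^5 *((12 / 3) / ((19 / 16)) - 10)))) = -19 / 819425187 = -0.00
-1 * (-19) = 19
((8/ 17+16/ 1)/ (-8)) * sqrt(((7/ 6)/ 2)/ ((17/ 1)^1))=-0.38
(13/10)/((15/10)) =13/15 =0.87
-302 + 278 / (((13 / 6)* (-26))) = -306.93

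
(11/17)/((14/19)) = 209/238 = 0.88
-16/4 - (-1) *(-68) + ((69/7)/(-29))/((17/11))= -72.22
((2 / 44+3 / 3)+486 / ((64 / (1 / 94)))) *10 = 186325 / 16544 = 11.26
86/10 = 43/5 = 8.60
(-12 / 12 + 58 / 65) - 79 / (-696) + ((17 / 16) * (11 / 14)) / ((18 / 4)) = 0.19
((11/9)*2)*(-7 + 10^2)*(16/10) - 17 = 5201/15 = 346.73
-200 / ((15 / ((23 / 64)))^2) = -529 / 4608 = -0.11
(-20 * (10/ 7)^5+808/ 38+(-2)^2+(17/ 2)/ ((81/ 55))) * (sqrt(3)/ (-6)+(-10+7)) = 4550511325 * sqrt(3)/ 310391676+4550511325/ 17243982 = 289.28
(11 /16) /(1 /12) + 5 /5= 9.25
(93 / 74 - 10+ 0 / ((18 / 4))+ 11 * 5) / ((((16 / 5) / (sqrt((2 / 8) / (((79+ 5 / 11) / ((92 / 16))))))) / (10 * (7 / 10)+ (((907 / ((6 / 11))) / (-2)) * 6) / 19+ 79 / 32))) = -2633570625 * sqrt(418) / 109420544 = -492.08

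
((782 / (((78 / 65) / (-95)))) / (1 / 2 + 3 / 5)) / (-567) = 99.26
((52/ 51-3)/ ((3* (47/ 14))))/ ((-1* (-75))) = -0.00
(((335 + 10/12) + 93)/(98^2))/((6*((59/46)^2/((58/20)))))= 39472393/3008837160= 0.01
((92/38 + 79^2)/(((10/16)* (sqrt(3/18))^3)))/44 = 284700* sqrt(6)/209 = 3336.70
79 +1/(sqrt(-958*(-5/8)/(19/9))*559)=2*sqrt(45505)/4016415 +79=79.00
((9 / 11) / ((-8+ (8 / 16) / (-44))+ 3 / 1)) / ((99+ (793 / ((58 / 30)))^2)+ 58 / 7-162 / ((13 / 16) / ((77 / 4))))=-43732 / 44065546721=-0.00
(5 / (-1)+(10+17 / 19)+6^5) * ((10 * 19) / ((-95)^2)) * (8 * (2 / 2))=2365696 / 1805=1310.63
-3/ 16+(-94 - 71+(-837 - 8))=-16163/ 16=-1010.19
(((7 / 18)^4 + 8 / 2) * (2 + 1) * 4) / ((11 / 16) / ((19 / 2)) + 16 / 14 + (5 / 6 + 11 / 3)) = 112333130 / 13299147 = 8.45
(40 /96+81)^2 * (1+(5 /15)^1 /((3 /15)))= 954529 /54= 17676.46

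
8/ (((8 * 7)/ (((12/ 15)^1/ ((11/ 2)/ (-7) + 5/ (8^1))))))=-0.71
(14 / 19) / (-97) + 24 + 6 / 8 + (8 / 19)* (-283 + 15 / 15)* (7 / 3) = -1860031 / 7372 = -252.31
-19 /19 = -1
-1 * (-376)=376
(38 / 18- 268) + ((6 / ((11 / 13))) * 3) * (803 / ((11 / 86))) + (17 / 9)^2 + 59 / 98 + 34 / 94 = 547010138453 / 4103946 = 133288.82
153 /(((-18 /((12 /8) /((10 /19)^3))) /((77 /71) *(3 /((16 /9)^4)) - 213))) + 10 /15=18599.51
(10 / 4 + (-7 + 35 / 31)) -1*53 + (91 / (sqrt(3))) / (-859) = -3495 / 62 -91*sqrt(3) / 2577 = -56.43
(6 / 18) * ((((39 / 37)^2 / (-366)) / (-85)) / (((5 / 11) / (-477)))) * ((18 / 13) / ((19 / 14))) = -8594586 / 674335175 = -0.01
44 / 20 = 11 / 5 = 2.20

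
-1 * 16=-16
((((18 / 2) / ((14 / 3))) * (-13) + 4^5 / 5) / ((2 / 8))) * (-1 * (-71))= 1786502 / 35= 51042.91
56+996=1052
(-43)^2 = 1849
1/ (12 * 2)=1/ 24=0.04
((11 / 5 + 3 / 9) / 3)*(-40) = -304 / 9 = -33.78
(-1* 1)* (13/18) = -13/18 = -0.72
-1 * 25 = -25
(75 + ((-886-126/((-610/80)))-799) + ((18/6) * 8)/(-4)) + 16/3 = -291728/183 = -1594.14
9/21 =3/7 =0.43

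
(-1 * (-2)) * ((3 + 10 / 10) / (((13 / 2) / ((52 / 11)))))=64 / 11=5.82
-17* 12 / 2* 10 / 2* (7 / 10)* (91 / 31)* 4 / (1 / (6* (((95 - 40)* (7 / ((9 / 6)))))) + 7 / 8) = -133413280 / 27869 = -4787.16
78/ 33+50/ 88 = 2.93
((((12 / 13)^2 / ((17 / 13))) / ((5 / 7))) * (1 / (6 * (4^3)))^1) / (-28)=-3 / 35360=-0.00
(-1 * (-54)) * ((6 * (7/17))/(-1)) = -2268/17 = -133.41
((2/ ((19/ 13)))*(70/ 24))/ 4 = 455/ 456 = 1.00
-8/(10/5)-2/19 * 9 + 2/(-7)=-696/133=-5.23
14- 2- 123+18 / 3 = -105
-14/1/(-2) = 7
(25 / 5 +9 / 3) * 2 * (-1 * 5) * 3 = -240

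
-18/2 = -9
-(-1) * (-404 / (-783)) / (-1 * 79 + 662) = 404 / 456489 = 0.00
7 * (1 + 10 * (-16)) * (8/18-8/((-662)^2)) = -494.65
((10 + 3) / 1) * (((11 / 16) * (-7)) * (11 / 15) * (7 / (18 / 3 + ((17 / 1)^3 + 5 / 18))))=-0.07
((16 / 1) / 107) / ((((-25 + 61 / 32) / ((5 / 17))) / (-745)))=1907200 / 1344241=1.42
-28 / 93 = -0.30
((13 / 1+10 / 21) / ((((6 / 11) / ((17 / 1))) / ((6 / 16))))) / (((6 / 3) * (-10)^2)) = 52921 / 67200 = 0.79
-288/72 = -4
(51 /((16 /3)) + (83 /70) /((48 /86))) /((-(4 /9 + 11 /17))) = -500667 /46760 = -10.71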